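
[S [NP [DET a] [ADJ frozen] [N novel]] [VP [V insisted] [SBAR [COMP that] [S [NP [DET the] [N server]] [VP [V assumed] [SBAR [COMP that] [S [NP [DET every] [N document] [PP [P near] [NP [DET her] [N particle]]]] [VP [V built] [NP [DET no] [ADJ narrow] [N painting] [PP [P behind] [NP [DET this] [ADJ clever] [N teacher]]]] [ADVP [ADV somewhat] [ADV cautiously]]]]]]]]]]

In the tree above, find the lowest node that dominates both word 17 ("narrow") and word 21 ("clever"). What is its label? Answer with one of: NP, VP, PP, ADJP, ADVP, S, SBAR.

NP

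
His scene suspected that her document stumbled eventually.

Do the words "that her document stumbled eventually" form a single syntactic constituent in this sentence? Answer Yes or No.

Yes

These words form the whole subordinate clause headed by "that", so yes — one constituent.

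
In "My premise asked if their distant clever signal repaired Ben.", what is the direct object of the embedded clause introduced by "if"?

Within the embedded clause introduced by "if", the direct object of "repaired" is "Ben".

Ben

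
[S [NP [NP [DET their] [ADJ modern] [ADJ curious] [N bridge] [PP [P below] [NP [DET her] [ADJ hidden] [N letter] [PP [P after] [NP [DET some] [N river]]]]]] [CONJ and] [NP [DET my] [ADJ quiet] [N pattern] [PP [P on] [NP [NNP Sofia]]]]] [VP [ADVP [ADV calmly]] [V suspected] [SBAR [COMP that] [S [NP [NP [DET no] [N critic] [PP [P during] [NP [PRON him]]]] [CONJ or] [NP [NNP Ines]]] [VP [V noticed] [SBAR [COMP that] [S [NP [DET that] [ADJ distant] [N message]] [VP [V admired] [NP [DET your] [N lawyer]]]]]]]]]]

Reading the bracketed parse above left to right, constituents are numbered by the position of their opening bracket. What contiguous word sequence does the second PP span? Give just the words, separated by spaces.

Opening `[PP` markers occur at word positions 5, 9, 16, 23; the second of these opens the constituent [PP after some river].

after some river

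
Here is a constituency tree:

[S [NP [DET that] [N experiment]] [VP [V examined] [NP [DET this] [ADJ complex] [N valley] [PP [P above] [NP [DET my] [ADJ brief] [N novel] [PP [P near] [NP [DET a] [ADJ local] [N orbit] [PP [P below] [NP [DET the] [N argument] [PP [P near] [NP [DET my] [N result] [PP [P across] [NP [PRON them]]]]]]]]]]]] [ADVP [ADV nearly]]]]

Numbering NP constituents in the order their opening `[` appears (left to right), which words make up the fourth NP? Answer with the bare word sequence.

a local orbit below the argument near my result across them

Opening `[NP` markers occur at word positions 1, 4, 8, 12, 16, 19, 22; the fourth of these opens the constituent [NP a local orbit below the argument near my result across them].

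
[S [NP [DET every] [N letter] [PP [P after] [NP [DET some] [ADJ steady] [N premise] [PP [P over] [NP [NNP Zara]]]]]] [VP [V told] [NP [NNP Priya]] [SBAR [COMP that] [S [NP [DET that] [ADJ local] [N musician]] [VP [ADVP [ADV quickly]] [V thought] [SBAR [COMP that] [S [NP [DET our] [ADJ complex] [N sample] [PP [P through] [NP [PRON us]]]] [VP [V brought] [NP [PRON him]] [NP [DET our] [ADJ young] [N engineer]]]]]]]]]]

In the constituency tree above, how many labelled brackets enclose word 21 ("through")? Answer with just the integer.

10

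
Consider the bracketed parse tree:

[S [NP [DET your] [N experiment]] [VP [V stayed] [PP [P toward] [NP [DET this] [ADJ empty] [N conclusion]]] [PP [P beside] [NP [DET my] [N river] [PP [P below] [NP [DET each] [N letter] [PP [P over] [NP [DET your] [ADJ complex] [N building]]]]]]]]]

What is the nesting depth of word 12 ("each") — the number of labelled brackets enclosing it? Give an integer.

7

The word sits inside DET, which is inside NP, inside PP, inside NP, inside PP, inside VP, inside S — 7 brackets in all.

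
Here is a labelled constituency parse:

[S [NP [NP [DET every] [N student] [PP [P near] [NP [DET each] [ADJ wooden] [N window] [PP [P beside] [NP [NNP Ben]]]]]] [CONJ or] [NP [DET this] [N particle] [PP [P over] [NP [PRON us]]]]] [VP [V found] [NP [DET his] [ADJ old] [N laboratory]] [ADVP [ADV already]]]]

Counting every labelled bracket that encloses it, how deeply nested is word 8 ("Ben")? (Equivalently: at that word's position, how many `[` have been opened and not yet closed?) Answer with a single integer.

8

Counting open brackets not yet closed at "Ben": [S [NP [NP [PP [NP [PP [NP [NNP = 8.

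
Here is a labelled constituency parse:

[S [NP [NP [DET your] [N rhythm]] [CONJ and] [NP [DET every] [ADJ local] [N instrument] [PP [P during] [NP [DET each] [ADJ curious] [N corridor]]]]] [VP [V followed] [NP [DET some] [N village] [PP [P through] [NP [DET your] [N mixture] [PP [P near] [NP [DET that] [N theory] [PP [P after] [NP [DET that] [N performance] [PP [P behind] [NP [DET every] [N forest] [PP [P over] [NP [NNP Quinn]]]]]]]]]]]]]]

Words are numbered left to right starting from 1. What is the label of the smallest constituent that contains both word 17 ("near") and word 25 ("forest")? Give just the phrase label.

Word 17 lies under S → VP → NP → PP → NP → PP → P; word 25 lies under S → VP → NP → PP → NP → PP → NP → PP → NP → PP → NP → N. The lowest shared node is the PP.

PP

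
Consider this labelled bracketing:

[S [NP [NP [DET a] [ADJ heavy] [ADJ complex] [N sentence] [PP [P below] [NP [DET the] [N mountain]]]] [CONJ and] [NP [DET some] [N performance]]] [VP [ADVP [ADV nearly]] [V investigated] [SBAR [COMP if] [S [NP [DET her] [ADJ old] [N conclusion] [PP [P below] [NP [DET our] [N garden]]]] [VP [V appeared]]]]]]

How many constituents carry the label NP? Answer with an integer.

6

Listing each NP by its span: [NP a heavy complex sentence below the mountain and some performance]; [NP a heavy complex sentence below the mountain]; [NP the mountain]; [NP some performance]; [NP her old conclusion below our garden]; [NP our garden] — that makes 6.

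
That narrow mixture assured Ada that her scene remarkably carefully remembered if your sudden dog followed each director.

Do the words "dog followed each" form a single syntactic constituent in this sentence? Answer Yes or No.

No

The smallest constituent containing the whole sequence is the clause [S your sudden dog followed each director], but the sequence is only part of it — it straddles the boundary between noun phrase "your sudden dog" and verb phrase "followed each director".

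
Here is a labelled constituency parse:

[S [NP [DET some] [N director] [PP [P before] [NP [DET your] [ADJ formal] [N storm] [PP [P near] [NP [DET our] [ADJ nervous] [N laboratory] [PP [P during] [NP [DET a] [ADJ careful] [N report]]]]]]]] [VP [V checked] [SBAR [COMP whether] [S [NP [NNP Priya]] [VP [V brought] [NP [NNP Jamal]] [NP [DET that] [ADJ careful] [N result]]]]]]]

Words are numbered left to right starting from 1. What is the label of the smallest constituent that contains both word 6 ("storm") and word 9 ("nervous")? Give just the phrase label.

Word 6 lies under S → NP → PP → NP → N; word 9 lies under S → NP → PP → NP → PP → NP → ADJ. The lowest shared node is the NP.

NP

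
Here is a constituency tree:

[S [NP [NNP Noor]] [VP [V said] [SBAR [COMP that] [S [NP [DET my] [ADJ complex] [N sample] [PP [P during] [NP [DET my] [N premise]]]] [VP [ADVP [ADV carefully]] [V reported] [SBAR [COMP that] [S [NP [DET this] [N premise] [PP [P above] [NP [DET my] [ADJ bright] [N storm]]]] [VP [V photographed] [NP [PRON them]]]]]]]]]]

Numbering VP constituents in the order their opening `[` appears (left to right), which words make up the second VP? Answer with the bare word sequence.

carefully reported that this premise above my bright storm photographed them

The VP opening brackets appear, in order, over: "said that my complex sample during my premise carefully reported that this premise above my bright storm photographed them"; "carefully reported that this premise above my bright storm photographed them"; "photographed them". The second one spans "carefully reported that this premise above my bright storm photographed them".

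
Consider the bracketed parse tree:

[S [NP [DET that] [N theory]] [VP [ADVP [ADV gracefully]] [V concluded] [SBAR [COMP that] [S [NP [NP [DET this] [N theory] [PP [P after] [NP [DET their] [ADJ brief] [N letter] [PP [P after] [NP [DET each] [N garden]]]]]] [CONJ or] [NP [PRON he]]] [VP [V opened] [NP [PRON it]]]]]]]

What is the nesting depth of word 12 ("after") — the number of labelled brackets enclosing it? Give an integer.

10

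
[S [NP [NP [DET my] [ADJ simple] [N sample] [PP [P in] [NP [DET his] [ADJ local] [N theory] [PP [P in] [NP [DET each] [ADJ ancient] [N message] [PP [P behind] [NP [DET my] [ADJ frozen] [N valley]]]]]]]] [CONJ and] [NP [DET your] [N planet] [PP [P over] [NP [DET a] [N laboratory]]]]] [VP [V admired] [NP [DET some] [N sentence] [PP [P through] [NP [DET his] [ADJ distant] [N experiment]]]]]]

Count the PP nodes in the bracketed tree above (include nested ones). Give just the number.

5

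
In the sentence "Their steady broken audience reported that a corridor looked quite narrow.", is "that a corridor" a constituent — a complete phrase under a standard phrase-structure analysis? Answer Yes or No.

The sequence begins inside the complementizer "that" and ends inside the clause "a corridor looked quite narrow"; it crosses a phrase boundary, so no single node in the tree spans exactly those words.

No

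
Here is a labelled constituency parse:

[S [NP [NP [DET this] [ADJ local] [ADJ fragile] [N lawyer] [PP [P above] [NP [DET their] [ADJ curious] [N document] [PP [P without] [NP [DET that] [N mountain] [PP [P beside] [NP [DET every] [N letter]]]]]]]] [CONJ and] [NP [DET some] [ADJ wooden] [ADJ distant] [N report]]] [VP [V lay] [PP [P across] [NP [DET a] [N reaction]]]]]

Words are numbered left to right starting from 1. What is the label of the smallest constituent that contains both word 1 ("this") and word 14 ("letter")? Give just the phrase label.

Word 1 lies under S → NP → NP → DET; word 14 lies under S → NP → NP → PP → NP → PP → NP → PP → NP → N. The lowest shared node is the NP.

NP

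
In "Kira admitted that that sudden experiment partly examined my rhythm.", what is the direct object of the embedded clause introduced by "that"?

my rhythm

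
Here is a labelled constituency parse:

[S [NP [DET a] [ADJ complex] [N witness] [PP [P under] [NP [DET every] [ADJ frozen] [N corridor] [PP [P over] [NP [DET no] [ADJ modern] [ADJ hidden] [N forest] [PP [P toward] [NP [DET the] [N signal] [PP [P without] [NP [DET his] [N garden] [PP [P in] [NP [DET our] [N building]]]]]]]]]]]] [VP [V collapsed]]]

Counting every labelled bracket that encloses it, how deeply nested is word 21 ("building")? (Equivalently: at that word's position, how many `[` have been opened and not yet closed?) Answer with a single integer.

13

Path from the root down to the word: S → NP → PP → NP → PP → NP → PP → NP → PP → NP → PP → NP → N. That is 13 enclosing brackets.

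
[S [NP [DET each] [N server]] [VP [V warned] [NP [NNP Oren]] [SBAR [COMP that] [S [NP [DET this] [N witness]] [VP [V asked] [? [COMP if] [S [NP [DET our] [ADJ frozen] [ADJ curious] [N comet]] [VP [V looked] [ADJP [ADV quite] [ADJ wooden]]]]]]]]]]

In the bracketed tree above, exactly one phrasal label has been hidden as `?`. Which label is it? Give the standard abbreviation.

The `?` node immediately contains: COMP 'if', S. That is the internal structure of a subordinate clause, so the label is SBAR.

SBAR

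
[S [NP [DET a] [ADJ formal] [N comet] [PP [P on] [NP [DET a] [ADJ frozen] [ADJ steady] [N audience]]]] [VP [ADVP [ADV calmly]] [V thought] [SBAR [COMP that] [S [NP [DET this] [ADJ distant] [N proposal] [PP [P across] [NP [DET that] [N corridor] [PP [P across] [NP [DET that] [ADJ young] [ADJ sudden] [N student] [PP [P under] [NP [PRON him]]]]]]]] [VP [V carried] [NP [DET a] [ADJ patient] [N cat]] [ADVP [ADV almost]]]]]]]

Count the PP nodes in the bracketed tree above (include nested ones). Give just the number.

4

Listing each PP by its span: [PP on a frozen steady audience]; [PP across that corridor across that young sudden student under him]; [PP across that young sudden student under him]; [PP under him] — that makes 4.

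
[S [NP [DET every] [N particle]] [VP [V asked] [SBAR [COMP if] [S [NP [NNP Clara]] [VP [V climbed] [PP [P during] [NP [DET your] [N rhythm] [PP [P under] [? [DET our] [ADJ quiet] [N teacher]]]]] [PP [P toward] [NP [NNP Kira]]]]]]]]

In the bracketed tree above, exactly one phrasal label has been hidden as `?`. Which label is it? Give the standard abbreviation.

NP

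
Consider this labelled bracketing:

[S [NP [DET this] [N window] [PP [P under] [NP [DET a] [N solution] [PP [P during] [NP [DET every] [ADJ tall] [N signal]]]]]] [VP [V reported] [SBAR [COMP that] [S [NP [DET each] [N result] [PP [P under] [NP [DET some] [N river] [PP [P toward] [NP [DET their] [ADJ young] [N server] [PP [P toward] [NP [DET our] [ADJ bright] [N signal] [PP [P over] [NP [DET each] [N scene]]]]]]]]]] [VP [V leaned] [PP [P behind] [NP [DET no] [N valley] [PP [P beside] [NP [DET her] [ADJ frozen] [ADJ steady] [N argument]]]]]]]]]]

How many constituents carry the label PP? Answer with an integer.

8

The PP constituents are: [PP under a solution during every tall signal]; [PP during every tall signal]; [PP under some river toward their young server toward our bright signal over each scene]; [PP toward their young server toward our bright signal over each scene]; [PP toward our bright signal over each scene]; [PP over each scene] …. Total: 8.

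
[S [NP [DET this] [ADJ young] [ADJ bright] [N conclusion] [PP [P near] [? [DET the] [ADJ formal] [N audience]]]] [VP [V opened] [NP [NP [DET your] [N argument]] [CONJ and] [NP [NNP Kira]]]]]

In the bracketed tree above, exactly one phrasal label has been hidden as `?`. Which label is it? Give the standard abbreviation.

A constituent whose immediate children are DET 'the', ADJ 'formal', N 'audience' is a noun phrase: NP.

NP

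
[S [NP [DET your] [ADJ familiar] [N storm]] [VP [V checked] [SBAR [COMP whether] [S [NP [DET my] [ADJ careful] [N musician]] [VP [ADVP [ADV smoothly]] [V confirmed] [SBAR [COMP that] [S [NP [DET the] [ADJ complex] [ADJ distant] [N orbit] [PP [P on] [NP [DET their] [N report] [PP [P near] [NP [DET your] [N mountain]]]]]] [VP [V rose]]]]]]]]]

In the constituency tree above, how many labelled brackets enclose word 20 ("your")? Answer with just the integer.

13

The word sits inside DET, which is inside NP, inside PP, inside NP, inside PP, inside NP, inside S, inside SBAR, inside VP, inside S, inside SBAR, inside VP, inside S — 13 brackets in all.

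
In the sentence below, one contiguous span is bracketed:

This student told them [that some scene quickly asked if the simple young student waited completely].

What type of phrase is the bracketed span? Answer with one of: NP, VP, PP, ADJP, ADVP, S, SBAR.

"that" is the head of the bracketed span, so the span is a subordinate clause: SBAR.

SBAR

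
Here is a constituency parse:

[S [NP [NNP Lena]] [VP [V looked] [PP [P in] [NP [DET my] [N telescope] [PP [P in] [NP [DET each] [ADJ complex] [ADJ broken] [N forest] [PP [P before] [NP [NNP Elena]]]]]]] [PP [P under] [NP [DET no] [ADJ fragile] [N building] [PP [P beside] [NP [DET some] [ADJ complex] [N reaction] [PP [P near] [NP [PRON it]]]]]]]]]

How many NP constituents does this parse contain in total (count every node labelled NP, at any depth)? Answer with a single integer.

Listing each NP by its span: [NP Lena]; [NP my telescope in each complex broken forest before Elena]; [NP each complex broken forest before Elena]; [NP Elena]; [NP no fragile building beside some complex reaction near it]; [NP some complex reaction near it] … — that makes 7.

7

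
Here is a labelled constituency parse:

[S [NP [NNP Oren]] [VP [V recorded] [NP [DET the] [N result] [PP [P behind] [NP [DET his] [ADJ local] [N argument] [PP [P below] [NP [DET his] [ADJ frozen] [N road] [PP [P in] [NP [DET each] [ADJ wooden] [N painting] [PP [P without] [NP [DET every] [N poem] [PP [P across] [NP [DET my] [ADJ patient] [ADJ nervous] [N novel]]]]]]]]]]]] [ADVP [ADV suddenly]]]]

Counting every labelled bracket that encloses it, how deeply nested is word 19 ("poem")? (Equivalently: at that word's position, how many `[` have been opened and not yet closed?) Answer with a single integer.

12

Counting open brackets not yet closed at "poem": [S [VP [NP [PP [NP [PP [NP [PP [NP [PP [NP [N = 12.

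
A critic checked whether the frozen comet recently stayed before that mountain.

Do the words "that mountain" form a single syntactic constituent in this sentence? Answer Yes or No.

Yes

These words form the whole noun phrase headed by "mountain", so yes — one constituent.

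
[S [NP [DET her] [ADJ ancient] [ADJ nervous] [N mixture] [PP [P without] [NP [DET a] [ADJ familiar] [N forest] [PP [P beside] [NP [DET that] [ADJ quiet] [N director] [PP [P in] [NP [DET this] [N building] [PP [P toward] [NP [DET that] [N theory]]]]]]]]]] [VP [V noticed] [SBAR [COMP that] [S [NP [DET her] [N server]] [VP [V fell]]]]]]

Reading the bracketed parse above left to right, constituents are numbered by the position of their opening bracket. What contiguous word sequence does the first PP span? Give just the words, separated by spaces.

In left-to-right order the PP constituents are "without a familiar forest beside that quiet director in this building toward that theory"; "beside that quiet director in this building toward that theory"; "in this building toward that theory"; "toward that theory". Number 1 is "without a familiar forest beside that quiet director in this building toward that theory".

without a familiar forest beside that quiet director in this building toward that theory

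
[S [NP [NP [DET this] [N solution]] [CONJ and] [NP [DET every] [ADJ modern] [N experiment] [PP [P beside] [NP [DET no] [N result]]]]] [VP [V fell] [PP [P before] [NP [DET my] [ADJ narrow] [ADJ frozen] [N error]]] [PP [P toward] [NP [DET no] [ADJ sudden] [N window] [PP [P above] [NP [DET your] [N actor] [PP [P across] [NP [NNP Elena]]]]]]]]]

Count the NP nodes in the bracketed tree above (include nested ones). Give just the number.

The NP constituents are: [NP this solution and every modern experiment beside no result]; [NP this solution]; [NP every modern experiment beside no result]; [NP no result]; [NP my narrow frozen error]; [NP no sudden window above your actor across Elena] …. Total: 8.

8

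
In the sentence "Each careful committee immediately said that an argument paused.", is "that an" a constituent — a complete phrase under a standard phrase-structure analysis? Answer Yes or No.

No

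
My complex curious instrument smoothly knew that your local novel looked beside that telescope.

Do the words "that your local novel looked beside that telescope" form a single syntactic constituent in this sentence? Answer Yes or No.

"that your local novel looked beside that telescope" is exactly the subordinate clause [SBAR that your local novel looked beside that telescope], a complete constituent.

Yes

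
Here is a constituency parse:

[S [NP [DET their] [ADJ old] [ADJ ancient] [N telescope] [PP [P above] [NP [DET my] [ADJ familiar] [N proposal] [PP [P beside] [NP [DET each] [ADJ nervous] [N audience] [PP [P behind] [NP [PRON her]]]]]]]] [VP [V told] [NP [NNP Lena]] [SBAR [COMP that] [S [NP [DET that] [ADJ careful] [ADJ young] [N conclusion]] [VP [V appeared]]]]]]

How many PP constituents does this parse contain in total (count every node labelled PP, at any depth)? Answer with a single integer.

3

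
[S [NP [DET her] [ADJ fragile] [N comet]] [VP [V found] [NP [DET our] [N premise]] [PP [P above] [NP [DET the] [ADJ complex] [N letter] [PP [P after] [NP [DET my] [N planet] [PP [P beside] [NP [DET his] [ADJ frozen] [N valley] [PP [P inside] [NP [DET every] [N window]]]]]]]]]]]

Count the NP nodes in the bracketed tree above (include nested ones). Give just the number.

6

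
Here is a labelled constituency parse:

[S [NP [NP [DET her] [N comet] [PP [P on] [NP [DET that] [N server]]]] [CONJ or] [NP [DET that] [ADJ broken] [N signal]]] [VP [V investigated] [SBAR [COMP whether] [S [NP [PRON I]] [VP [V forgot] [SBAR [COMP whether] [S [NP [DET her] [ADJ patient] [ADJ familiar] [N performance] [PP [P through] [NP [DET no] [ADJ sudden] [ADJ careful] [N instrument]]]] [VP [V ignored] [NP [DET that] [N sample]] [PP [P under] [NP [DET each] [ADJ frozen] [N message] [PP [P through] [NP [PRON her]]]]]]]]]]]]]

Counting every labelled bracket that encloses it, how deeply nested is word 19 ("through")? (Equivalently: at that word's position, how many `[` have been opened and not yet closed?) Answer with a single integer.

Counting open brackets not yet closed at "through": [S [VP [SBAR [S [VP [SBAR [S [NP [PP [P = 10.

10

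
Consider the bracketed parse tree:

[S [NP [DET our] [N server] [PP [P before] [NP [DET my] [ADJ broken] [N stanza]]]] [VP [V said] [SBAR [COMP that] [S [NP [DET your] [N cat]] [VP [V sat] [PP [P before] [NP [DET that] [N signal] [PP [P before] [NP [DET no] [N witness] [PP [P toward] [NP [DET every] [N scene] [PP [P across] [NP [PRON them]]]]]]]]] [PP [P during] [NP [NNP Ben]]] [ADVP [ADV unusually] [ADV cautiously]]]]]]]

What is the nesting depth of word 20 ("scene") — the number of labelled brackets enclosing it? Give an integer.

12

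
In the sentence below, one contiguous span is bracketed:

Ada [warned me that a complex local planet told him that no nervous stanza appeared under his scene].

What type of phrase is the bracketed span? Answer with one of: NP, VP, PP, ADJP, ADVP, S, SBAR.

VP

"warned" is the head of the bracketed span, so the span is a verb phrase: VP.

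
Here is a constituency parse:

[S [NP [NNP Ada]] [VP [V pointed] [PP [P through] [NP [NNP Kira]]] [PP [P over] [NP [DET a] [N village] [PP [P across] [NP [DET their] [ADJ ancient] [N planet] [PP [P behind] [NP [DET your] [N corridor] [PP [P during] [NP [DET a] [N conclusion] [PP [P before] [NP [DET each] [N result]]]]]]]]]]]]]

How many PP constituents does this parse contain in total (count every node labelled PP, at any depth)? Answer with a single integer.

Scanning left to right, an opening `[PP` appears at word positions 3, 5, 8, 12, 15, 18 — 6 in total.

6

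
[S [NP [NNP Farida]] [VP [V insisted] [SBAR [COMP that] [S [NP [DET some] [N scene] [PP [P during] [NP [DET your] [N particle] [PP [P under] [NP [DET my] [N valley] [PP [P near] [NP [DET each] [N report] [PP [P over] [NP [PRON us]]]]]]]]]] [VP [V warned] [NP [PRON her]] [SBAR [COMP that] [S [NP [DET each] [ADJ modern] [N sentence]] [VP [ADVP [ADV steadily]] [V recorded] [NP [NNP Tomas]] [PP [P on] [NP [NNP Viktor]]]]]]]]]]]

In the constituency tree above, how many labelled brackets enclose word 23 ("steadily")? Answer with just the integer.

10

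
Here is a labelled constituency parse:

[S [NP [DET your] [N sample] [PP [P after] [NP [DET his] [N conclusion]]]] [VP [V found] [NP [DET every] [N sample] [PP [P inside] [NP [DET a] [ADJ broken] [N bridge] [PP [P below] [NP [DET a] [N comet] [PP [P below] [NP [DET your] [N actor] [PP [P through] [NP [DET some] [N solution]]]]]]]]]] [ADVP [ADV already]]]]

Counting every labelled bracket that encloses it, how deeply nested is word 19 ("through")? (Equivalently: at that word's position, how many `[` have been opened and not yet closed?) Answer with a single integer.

11

Counting open brackets not yet closed at "through": [S [VP [NP [PP [NP [PP [NP [PP [NP [PP [P = 11.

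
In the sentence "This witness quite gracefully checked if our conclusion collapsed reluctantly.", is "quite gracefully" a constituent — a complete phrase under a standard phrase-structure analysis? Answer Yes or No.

The sequence corresponds to a single ADVP node — the adverb phrase "quite gracefully".

Yes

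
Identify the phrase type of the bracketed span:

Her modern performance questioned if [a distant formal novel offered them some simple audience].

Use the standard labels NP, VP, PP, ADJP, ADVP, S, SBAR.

"offered" is the head of the bracketed span, so the span is a clause: S.

S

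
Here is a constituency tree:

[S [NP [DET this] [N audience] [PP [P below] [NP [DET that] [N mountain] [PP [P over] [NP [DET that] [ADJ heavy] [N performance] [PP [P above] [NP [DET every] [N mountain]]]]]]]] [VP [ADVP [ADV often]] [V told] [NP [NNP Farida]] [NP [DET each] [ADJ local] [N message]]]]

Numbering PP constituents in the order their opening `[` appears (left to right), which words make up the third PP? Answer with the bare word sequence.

In left-to-right order the PP constituents are "below that mountain over that heavy performance above every mountain"; "over that heavy performance above every mountain"; "above every mountain". Number 3 is "above every mountain".

above every mountain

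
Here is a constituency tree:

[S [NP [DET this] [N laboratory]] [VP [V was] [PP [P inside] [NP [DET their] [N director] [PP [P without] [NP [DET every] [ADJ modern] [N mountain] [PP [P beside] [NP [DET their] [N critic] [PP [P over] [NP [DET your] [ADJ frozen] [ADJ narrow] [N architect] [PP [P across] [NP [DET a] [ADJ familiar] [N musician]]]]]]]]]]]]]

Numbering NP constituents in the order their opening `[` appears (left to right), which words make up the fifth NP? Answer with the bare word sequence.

your frozen narrow architect across a familiar musician

In left-to-right order the NP constituents are "this laboratory"; "their director without every modern mountain beside their critic over your frozen narrow architect across a familiar musician"; "every modern mountain beside their critic over your frozen narrow architect across a familiar musician"; "their critic over your frozen narrow architect across a familiar musician"; "your frozen narrow architect across a familiar musician"; "a familiar musician". Number 5 is "your frozen narrow architect across a familiar musician".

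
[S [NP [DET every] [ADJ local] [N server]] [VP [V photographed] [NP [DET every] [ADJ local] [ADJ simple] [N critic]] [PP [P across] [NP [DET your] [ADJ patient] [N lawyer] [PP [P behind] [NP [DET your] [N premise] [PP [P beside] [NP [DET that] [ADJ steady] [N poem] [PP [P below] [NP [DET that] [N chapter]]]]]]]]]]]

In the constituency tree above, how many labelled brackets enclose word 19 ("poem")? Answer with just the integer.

Path from the root down to the word: S → VP → PP → NP → PP → NP → PP → NP → N. That is 9 enclosing brackets.

9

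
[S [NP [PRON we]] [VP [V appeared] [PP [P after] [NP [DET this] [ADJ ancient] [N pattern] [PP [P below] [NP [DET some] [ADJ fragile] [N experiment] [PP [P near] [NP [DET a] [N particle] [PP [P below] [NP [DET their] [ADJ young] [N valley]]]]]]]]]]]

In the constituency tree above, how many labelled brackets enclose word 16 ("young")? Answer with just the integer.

Path from the root down to the word: S → VP → PP → NP → PP → NP → PP → NP → PP → NP → ADJ. That is 11 enclosing brackets.

11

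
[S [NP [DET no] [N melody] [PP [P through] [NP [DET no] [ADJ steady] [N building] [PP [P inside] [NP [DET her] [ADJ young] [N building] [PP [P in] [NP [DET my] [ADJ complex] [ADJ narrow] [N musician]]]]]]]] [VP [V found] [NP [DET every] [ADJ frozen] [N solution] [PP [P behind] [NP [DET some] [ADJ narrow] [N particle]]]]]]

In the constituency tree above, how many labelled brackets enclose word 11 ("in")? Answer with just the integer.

8

Path from the root down to the word: S → NP → PP → NP → PP → NP → PP → P. That is 8 enclosing brackets.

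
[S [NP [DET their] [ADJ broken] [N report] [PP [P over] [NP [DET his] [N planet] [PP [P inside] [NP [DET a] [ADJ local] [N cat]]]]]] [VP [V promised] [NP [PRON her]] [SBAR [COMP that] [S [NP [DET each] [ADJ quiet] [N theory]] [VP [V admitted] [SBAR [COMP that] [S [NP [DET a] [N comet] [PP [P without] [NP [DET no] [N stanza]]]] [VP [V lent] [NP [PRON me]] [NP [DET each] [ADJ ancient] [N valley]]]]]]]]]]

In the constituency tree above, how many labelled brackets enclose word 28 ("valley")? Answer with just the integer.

Counting open brackets not yet closed at "valley": [S [VP [SBAR [S [VP [SBAR [S [VP [NP [N = 10.

10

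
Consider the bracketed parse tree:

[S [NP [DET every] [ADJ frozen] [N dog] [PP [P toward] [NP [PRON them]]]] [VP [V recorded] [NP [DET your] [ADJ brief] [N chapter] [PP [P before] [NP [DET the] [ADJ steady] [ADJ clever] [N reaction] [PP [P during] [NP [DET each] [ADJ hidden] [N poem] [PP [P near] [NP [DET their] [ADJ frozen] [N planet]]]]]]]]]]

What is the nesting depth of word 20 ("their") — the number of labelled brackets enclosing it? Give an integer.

Path from the root down to the word: S → VP → NP → PP → NP → PP → NP → PP → NP → DET. That is 10 enclosing brackets.

10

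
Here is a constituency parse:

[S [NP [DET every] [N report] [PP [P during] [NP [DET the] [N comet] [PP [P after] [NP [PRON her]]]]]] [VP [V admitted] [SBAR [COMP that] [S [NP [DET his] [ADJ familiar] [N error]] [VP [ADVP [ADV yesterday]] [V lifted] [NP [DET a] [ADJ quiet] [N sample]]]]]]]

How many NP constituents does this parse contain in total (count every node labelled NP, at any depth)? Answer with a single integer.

The NP constituents are: [NP every report during the comet after her]; [NP the comet after her]; [NP her]; [NP his familiar error]; [NP a quiet sample]. Total: 5.

5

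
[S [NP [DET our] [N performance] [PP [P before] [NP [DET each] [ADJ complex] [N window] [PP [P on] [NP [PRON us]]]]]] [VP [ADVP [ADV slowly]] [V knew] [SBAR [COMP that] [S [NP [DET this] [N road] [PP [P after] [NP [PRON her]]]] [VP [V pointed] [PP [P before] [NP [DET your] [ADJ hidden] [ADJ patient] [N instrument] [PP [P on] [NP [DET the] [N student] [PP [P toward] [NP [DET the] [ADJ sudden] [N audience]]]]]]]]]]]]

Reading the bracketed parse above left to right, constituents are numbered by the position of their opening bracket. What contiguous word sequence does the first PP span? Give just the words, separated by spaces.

Opening `[PP` markers occur at word positions 3, 7, 14, 17, 22, 25; the first of these opens the constituent [PP before each complex window on us].

before each complex window on us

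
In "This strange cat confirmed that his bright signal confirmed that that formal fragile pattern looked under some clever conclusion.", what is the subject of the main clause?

"this strange cat" is the NP that combines with the VP headed by "confirmed" to form the main clause — the subject.

this strange cat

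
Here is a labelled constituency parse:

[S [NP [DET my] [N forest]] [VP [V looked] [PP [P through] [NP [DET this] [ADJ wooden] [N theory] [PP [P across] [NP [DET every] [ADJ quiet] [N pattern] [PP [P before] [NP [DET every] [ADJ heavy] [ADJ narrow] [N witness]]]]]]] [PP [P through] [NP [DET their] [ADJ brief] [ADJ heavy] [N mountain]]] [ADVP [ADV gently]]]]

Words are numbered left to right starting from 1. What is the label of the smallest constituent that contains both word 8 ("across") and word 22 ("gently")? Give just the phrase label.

VP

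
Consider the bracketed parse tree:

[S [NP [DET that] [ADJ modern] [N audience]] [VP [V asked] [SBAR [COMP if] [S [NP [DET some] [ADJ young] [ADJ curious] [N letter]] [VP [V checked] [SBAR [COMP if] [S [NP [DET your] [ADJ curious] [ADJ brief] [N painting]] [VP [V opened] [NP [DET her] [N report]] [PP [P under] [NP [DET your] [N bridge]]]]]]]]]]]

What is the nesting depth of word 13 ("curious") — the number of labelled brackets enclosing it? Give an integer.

9

Path from the root down to the word: S → VP → SBAR → S → VP → SBAR → S → NP → ADJ. That is 9 enclosing brackets.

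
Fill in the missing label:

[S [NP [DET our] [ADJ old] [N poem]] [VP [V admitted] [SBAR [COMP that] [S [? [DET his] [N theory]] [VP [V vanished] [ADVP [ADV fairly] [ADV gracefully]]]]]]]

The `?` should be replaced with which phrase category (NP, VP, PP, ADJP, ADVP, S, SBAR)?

NP

Looking at what the `?` directly dominates — DET 'his', N 'theory' — this is a noun phrase (NP).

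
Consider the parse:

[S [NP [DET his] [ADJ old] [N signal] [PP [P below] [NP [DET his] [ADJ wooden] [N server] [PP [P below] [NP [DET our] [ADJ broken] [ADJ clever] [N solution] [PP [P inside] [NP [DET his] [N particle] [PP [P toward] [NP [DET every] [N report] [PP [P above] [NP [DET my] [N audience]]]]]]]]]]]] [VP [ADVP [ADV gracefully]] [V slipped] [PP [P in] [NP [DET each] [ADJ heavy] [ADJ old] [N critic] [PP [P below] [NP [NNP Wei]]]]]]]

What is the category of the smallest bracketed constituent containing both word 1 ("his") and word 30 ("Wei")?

S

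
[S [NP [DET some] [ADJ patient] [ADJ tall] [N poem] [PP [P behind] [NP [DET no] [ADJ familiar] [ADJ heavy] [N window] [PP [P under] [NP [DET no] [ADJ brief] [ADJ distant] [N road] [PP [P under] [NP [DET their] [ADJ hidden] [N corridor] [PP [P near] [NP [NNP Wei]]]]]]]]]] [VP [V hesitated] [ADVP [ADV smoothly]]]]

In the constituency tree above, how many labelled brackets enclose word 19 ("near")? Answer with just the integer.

10

Counting open brackets not yet closed at "near": [S [NP [PP [NP [PP [NP [PP [NP [PP [P = 10.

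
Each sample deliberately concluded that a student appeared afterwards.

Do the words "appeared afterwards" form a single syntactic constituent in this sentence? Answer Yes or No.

These words form the whole verb phrase headed by "appeared", so yes — one constituent.

Yes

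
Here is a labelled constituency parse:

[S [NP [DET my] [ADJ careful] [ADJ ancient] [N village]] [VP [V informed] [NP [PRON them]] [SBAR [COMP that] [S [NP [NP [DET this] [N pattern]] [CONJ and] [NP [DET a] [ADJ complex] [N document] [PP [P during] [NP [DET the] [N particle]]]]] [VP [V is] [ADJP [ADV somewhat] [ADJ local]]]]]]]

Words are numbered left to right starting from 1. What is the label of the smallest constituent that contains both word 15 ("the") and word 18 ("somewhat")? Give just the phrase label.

S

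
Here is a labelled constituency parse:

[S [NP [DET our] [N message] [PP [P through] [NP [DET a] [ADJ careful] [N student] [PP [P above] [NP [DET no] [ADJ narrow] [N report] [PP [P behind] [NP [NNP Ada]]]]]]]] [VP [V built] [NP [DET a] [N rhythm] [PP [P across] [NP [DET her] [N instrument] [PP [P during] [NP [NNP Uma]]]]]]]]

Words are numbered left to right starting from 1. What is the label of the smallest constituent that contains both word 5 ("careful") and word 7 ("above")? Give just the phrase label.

Both words fall inside [NP a careful student above no narrow report behind Ada] (words 4–12), and no smaller constituent contains them both. Label: NP.

NP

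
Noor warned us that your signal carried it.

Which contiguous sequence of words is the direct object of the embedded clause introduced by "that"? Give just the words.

Within the embedded clause introduced by "that", the direct object of "carried" is "it".

it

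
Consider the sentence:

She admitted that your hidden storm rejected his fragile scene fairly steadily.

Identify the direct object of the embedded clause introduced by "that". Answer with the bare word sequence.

The verb of the embedded clause introduced by "that" is "rejected"; its direct object is the NP "his fragile scene".

his fragile scene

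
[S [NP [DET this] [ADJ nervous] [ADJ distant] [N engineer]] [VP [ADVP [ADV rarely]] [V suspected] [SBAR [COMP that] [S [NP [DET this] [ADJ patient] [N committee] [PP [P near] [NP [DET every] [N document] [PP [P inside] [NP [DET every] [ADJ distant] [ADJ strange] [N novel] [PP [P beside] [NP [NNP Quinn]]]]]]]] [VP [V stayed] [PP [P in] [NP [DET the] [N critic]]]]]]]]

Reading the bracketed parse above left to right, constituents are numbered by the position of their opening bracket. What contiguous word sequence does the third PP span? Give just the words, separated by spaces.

beside Quinn

In left-to-right order the PP constituents are "near every document inside every distant strange novel beside Quinn"; "inside every distant strange novel beside Quinn"; "beside Quinn"; "in the critic". Number 3 is "beside Quinn".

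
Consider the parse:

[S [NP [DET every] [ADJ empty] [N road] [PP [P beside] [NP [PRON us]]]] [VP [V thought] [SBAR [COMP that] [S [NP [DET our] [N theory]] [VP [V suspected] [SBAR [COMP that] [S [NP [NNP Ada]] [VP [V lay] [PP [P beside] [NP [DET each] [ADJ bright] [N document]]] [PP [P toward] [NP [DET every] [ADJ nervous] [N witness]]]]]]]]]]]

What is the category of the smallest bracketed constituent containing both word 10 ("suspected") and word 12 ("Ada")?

VP

Both words fall inside [VP suspected that Ada lay beside each bright document toward every nervous witness] (words 10–21), and no smaller constituent contains them both. Label: VP.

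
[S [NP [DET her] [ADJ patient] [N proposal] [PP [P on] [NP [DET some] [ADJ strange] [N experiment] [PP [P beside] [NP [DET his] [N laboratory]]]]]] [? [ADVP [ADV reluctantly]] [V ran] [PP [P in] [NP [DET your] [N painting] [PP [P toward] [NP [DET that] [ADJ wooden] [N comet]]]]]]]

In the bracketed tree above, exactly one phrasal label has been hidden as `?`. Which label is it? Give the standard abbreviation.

VP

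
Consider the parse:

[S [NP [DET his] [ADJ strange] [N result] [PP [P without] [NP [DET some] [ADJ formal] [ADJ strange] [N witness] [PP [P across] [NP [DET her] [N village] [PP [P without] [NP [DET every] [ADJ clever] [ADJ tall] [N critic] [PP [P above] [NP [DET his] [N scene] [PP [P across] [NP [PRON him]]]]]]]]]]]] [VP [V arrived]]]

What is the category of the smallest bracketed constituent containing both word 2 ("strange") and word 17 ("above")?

NP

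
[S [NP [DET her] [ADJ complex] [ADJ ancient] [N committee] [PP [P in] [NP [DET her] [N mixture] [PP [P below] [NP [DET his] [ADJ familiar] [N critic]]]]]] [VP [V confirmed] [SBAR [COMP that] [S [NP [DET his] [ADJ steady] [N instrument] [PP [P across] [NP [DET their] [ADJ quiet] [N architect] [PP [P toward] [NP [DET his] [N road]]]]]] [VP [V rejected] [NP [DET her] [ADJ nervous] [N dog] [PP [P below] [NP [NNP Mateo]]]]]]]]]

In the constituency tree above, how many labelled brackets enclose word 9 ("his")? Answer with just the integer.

7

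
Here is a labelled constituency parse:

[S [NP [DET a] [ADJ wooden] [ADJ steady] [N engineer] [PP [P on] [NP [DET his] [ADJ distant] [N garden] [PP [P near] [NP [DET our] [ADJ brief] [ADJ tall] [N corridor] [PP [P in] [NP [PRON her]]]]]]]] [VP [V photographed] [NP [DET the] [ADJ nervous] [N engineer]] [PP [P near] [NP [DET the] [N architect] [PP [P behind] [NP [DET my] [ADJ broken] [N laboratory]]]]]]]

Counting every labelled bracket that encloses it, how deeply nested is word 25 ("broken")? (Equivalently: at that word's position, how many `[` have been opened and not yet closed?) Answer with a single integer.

7

Counting open brackets not yet closed at "broken": [S [VP [PP [NP [PP [NP [ADJ = 7.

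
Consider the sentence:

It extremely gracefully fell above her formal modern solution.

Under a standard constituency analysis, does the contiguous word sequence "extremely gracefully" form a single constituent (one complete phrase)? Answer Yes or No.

Yes

These words form the whole adverb phrase headed by "gracefully", so yes — one constituent.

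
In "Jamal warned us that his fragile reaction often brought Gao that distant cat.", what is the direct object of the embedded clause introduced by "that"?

that distant cat

Within the embedded clause introduced by "that", the direct object of "brought" is "that distant cat".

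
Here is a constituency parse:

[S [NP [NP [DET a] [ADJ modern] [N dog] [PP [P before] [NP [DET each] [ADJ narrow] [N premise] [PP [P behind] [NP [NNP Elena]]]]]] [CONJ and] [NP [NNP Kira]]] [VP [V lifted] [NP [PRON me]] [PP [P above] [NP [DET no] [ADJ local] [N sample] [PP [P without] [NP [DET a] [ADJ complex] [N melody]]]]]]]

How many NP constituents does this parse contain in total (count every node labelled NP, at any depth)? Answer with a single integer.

8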